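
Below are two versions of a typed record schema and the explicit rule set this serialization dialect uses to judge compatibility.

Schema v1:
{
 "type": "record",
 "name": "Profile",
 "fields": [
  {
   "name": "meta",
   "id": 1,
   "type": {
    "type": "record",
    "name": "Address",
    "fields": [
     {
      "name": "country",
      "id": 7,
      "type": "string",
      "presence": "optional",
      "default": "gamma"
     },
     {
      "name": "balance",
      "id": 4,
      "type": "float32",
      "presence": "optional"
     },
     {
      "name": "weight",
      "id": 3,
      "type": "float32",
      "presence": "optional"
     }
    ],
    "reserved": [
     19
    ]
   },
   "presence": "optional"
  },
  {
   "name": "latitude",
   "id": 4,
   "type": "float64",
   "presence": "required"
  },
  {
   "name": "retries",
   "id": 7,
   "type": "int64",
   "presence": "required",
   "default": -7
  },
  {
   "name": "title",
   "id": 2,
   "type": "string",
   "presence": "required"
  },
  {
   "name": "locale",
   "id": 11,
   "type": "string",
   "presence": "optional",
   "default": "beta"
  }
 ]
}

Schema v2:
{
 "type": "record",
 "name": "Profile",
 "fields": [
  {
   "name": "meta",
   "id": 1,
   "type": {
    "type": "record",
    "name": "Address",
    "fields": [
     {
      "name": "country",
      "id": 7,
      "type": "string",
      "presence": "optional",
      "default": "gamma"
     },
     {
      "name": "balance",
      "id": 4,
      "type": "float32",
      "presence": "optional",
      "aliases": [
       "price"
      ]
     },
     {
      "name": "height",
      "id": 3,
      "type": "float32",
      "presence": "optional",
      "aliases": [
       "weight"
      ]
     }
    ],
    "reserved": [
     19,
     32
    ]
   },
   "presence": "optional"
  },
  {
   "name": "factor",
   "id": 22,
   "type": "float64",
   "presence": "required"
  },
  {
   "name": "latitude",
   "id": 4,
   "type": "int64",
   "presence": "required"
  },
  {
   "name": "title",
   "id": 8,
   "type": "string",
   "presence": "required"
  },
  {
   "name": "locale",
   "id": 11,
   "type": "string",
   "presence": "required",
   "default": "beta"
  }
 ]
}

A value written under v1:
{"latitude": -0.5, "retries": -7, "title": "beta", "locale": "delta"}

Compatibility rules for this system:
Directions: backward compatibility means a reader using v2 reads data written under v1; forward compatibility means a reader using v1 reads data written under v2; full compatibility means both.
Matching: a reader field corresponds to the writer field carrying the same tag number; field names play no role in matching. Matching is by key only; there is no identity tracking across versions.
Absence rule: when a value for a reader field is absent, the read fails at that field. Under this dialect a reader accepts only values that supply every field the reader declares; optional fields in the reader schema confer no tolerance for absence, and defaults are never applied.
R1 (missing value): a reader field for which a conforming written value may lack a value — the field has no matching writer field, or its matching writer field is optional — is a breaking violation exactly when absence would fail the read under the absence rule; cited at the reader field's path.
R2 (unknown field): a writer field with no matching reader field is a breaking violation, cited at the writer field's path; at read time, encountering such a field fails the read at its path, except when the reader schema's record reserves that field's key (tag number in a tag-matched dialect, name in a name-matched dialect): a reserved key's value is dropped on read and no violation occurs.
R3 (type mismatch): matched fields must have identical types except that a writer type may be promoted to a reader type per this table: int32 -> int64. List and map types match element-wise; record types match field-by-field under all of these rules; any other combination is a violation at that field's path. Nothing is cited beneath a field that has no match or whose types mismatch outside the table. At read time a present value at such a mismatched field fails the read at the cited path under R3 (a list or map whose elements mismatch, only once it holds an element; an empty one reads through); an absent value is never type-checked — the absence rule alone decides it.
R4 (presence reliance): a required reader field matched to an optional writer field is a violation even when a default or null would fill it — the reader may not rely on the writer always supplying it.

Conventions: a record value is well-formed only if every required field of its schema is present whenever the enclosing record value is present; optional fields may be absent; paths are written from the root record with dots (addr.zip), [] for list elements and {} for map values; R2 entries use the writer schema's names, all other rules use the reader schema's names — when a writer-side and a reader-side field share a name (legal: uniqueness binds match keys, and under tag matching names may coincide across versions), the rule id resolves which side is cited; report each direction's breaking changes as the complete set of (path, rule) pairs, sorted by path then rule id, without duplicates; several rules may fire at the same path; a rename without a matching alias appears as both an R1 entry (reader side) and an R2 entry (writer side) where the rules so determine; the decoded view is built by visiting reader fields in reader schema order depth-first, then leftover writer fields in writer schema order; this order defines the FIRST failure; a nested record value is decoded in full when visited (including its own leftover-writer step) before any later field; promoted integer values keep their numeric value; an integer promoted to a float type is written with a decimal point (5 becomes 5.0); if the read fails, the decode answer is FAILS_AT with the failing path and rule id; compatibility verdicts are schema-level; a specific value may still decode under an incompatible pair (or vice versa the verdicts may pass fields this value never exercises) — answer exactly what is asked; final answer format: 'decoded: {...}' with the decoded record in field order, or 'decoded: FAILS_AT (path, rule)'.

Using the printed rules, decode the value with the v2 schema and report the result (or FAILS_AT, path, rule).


the writer's type comes first in each Profile pair
migrating the Profile value to v2:
  read fails at meta under R1 (no fill)
  => FAILS_AT (meta, R1)
diffs on Profile not affecting the asked answer:
  field locale in record Profile: optional changed to required -> a verdict-level change on Profile — the shown value reads the same
  renamed field weight to height in record Address (alias weight declared on the renamed field) -> a verdict-level change on Profile — the shown value reads the same
  removed field retries from record Profile -> a verdict-level change on Profile — the shown value reads the same
  added field factor to record Profile: required float64, tag 22 (in v2 it sits immediately before latitude) -> a verdict-level change on Profile — the shown value reads the same
  field title in record Profile: tag 2 changed to 8 -> a verdict-level change on Profile — the shown value reads the same
  field latitude in record Profile: type float64 changed to int64 -> a verdict-level change on Profile — the shown value reads the same

decoded: FAILS_AT (meta, R1)


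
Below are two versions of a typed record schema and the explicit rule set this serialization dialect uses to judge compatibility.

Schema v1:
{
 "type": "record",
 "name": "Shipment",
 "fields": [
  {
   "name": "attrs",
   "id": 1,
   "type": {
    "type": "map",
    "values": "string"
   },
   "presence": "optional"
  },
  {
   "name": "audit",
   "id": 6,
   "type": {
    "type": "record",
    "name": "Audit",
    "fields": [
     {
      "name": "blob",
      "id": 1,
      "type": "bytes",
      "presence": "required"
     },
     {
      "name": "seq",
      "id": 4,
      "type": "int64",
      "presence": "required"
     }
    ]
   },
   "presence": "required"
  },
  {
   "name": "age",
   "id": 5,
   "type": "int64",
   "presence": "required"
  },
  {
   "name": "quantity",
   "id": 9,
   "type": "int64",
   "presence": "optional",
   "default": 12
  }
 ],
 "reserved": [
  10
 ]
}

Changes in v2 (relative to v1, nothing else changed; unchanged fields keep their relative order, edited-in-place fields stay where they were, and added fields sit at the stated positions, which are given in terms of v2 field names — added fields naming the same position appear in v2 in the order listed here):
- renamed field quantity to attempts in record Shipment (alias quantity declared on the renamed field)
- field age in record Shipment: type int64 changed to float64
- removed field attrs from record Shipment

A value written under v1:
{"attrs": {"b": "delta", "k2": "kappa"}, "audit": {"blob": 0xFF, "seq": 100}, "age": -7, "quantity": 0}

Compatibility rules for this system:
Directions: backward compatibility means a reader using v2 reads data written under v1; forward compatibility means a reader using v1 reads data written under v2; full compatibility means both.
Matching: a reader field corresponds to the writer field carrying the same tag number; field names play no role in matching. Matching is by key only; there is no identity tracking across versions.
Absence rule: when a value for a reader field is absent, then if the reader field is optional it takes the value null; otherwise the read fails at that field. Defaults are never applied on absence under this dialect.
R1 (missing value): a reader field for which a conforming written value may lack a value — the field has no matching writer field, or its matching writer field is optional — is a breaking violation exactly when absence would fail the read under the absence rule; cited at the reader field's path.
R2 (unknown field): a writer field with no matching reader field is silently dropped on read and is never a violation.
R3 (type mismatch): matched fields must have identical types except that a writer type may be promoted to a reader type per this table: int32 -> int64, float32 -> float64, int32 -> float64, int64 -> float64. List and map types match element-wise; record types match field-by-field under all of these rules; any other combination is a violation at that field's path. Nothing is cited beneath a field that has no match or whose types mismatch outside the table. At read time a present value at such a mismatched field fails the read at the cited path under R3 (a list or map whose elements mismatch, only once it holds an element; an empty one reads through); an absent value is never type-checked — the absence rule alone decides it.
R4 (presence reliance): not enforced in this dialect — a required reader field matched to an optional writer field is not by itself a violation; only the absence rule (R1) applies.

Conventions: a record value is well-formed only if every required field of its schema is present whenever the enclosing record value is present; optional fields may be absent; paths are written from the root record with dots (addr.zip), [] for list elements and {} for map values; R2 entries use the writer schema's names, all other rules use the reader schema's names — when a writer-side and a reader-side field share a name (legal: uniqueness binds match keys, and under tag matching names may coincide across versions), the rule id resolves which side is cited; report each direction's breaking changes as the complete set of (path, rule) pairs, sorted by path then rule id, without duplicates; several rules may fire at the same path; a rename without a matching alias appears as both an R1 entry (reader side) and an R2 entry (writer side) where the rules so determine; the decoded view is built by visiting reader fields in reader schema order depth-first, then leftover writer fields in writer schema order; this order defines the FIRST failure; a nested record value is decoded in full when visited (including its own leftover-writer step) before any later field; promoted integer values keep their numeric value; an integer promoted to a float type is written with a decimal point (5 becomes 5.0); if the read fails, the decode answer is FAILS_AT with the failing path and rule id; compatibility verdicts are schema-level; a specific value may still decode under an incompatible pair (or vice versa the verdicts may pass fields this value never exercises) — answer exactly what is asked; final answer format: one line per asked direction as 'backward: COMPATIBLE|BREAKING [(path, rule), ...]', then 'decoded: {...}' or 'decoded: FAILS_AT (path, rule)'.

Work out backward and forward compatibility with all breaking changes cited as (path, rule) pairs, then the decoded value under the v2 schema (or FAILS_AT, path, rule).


in Shipment below, arrows point writer -> reader
checking backward for Shipment: reader v2 against writer v1:
  audit: Audit -> Audit, writer required; from audit
  age: int64 -> float64, writer required; from age
  attempts: int64 -> int64, writer optional; from quantity
  writer attrs: unknown to reader
  audit.blob: bytes -> bytes, writer required; from audit.blob
  audit.seq: int64 -> int64, writer required; from audit.seq
  => backward: COMPATIBLE
checking forward for Shipment: reader v1 against writer v2:
  attrs: no writer match
  audit: Audit -> Audit, writer required; from audit
  age: float64 -> int64, writer required; from age
  quantity: int64 -> int64, writer optional; from attempts
  audit.blob: bytes -> bytes, writer required; from audit.blob
  audit.seq: int64 -> int64, writer required; from audit.seq
  R3 fires at age
  => forward: BREAKING (1)
decode walk for Shipment under reader schema v2:
  audit.blob := 0xFF
  audit.seq := 100
  age := -7.0 (int64 -> float64)
  attempts := 0 (from writer quantity)
  writer attrs: unmatched, discarded
  => decoded: {"audit": {"blob": 0xFF, "seq": 100}, "age": -7.0, "attempts": 0}

backward: COMPATIBLE []; forward: BREAKING [(age, R3)]; decoded: {"audit": {"blob": 0xFF, "seq": 100}, "age": -7.0, "attempts": 0}


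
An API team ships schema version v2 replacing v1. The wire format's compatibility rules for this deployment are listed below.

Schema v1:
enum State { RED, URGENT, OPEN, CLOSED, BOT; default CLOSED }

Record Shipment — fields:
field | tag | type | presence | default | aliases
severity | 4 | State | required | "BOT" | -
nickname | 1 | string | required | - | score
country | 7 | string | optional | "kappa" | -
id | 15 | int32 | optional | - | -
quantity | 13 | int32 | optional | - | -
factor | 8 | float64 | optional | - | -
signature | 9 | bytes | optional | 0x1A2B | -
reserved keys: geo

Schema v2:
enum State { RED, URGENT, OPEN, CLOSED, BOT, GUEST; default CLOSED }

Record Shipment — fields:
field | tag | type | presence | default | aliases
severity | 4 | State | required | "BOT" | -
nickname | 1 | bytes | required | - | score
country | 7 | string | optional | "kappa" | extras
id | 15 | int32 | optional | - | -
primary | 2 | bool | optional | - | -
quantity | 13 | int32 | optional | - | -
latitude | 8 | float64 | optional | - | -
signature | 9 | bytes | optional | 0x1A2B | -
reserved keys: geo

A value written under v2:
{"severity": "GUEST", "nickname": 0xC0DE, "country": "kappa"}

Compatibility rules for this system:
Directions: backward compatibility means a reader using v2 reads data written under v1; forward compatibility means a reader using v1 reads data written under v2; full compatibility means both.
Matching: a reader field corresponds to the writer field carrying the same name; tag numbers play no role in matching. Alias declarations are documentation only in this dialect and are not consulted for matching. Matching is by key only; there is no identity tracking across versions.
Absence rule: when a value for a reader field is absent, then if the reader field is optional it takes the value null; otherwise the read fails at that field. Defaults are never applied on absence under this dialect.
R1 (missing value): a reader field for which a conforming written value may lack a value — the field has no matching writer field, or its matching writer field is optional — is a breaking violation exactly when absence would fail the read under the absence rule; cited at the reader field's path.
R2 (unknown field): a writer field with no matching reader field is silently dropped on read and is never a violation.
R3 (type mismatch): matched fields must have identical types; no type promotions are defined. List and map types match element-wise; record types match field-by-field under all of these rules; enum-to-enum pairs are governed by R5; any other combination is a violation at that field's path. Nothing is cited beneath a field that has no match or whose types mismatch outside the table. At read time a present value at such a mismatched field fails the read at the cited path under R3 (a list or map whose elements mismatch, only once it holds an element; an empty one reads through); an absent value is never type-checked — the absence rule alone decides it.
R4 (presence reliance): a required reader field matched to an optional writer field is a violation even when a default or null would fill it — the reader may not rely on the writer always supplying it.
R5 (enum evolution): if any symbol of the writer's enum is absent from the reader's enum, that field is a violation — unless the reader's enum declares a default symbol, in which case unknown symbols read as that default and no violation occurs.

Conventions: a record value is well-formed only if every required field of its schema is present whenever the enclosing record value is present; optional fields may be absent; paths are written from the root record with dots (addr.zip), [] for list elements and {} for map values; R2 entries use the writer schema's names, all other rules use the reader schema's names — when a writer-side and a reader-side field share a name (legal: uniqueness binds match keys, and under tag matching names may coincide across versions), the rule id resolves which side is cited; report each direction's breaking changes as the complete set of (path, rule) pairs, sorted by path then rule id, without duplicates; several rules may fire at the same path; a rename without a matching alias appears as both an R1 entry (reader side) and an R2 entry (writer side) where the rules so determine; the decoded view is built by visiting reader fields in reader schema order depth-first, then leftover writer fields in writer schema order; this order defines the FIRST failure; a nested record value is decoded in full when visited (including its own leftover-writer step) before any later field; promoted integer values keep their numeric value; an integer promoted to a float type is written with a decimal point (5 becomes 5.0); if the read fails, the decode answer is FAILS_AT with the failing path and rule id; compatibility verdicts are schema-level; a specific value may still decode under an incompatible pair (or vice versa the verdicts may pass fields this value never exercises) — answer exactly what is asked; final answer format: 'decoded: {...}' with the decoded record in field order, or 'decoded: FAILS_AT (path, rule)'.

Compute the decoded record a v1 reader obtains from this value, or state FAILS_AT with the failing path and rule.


decoded: FAILS_AT (nickname, R3)

in Shipment below, arrows point writer -> reader
decode walk for Shipment under reader schema v1:
  severity := "CLOSED" (symbol GUEST -> reader default)
  read fails at nickname under R3
  => FAILS_AT (nickname, R3)
the other Shipment changes do not affect what is asked:
  enum State (field severity in record Shipment): symbol GUEST added -> no rule fires on it and the decoded Shipment view is identical with or without it
  added field primary to record Shipment: optional bool, tag 2 (in v2 it sits immediately before quantity) -> no rule fires on it and the decoded Shipment view is identical with or without it
  renamed field factor to latitude in record Shipment -> no rule fires on it and the decoded Shipment view is identical with or without it


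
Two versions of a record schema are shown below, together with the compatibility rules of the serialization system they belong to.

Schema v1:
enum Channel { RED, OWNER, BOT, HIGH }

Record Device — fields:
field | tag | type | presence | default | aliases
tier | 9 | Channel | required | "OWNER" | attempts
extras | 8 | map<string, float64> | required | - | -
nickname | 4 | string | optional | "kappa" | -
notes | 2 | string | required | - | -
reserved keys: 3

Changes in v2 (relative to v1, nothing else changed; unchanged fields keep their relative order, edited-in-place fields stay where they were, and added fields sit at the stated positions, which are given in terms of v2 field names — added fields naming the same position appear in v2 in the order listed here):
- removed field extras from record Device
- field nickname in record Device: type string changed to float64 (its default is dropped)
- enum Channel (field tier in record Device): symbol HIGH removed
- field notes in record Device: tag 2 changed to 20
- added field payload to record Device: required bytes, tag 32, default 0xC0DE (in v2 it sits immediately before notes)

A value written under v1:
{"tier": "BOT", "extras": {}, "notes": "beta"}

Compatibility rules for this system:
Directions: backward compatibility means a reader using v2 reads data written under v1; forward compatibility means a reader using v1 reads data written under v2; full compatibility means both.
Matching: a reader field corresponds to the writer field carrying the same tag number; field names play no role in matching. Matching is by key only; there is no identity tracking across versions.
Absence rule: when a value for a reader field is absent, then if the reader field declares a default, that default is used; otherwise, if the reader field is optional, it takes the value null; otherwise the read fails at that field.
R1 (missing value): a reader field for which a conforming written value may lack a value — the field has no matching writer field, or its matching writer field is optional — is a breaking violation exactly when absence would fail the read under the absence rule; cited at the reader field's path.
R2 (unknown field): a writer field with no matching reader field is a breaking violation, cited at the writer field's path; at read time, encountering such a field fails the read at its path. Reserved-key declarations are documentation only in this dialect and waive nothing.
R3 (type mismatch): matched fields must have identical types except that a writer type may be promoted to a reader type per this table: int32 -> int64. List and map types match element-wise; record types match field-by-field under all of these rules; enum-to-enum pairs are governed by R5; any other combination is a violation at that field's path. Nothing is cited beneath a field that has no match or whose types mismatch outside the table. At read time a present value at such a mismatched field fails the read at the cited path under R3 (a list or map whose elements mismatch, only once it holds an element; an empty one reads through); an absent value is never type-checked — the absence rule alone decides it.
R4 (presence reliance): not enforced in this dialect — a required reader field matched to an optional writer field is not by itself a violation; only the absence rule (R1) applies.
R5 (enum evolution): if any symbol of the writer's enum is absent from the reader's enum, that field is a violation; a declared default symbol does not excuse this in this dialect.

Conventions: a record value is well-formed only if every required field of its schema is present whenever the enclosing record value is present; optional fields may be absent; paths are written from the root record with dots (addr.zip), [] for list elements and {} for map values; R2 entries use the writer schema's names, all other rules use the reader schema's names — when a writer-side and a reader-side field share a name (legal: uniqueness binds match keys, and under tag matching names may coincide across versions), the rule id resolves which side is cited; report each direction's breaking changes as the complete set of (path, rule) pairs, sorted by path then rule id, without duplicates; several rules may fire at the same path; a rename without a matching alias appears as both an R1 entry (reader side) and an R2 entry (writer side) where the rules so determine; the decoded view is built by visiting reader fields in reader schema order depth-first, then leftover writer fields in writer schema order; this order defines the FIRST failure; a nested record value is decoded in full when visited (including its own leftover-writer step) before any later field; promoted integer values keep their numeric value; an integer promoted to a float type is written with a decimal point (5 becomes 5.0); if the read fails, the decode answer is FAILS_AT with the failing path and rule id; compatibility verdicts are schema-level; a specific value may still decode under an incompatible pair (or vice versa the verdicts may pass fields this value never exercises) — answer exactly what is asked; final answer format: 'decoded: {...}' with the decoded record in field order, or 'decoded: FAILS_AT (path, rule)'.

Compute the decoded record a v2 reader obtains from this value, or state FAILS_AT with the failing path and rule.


arrows below run writer -> reader for Device
migrating the Device value to v2:
  tier := "BOT"
  nickname := null (not supplied -> null)
  payload := 0xC0DE (no value, default fills)
  read fails at notes under R1 (no fill)
  => FAILS_AT (notes, R1)
diffs on Device not affecting the asked answer:
  removed field extras from record Device -> schema-level compatibility only; this Device value's decode is unchanged
  field nickname in record Device: type string changed to float64 (its default is dropped) -> schema-level compatibility only; this Device value's decode is unchanged
  enum Channel (field tier in record Device): symbol HIGH removed -> schema-level compatibility only; this Device value's decode is unchanged
  added field payload to record Device: required bytes, tag 32, default 0xC0DE (in v2 it sits immediately before notes) -> schema-level compatibility only; this Device value's decode is unchanged

decoded: FAILS_AT (notes, R1)


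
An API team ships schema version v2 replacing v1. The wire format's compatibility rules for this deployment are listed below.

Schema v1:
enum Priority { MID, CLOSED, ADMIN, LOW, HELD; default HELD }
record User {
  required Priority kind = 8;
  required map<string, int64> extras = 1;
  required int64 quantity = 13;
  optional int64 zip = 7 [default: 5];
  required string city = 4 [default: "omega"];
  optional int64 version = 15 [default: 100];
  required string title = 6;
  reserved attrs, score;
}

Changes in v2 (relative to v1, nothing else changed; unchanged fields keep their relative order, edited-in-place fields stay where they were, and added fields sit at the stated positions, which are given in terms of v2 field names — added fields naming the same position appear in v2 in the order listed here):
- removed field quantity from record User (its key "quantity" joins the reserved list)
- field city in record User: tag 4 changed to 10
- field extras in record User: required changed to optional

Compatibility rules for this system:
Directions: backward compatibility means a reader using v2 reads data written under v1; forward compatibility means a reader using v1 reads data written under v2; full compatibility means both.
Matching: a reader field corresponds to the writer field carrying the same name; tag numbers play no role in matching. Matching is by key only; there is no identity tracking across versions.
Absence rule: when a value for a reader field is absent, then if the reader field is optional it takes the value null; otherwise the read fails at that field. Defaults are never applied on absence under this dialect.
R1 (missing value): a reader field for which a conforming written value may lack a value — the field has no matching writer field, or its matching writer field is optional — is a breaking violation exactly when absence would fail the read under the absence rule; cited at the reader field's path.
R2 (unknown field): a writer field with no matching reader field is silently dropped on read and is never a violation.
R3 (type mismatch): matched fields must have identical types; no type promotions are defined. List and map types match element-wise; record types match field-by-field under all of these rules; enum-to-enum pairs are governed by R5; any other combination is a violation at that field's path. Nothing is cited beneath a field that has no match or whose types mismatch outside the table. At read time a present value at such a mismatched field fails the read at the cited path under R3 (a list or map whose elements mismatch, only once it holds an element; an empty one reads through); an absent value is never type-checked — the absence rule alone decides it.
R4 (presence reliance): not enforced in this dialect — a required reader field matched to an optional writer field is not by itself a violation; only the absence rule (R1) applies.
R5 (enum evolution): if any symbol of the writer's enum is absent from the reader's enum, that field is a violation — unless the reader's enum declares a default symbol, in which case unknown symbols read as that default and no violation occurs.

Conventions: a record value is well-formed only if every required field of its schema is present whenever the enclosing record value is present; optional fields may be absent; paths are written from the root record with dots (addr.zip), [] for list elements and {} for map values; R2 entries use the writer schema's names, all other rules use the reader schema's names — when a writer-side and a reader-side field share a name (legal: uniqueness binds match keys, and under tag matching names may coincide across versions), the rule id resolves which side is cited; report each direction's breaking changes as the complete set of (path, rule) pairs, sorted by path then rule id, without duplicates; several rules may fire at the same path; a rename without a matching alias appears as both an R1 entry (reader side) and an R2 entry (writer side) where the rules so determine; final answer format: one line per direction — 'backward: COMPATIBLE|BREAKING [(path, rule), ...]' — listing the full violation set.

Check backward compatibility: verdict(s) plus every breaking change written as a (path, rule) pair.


backward: COMPATIBLE []

arrows below run writer -> reader for User
backward for User (reader v2, writer v1):
  kind: paired with writer kind (Priority -> Priority; writer required)
  extras: paired with writer extras (map<string, int64> -> map<string, int64>; writer required)
  zip: paired with writer zip (int64 -> int64; writer optional)
  city: paired with writer city (string -> string; writer required)
  version: paired with writer version (int64 -> int64; writer optional)
  title: paired with writer title (string -> string; writer required)
  writer quantity: unknown to reader
  => backward verdict for User: COMPATIBLE, no violations
the other User changes do not affect what is asked:
  removed field quantity from record User (its key "quantity" joins the reserved list) -> fires only in the forward direction of User, which is not asked here
  field city in record User: tag 4 changed to 10 -> no rule fires on it in User's dialect; the asked verdict holds
  field extras in record User: required changed to optional -> fires only in the forward direction of User, which is not asked here


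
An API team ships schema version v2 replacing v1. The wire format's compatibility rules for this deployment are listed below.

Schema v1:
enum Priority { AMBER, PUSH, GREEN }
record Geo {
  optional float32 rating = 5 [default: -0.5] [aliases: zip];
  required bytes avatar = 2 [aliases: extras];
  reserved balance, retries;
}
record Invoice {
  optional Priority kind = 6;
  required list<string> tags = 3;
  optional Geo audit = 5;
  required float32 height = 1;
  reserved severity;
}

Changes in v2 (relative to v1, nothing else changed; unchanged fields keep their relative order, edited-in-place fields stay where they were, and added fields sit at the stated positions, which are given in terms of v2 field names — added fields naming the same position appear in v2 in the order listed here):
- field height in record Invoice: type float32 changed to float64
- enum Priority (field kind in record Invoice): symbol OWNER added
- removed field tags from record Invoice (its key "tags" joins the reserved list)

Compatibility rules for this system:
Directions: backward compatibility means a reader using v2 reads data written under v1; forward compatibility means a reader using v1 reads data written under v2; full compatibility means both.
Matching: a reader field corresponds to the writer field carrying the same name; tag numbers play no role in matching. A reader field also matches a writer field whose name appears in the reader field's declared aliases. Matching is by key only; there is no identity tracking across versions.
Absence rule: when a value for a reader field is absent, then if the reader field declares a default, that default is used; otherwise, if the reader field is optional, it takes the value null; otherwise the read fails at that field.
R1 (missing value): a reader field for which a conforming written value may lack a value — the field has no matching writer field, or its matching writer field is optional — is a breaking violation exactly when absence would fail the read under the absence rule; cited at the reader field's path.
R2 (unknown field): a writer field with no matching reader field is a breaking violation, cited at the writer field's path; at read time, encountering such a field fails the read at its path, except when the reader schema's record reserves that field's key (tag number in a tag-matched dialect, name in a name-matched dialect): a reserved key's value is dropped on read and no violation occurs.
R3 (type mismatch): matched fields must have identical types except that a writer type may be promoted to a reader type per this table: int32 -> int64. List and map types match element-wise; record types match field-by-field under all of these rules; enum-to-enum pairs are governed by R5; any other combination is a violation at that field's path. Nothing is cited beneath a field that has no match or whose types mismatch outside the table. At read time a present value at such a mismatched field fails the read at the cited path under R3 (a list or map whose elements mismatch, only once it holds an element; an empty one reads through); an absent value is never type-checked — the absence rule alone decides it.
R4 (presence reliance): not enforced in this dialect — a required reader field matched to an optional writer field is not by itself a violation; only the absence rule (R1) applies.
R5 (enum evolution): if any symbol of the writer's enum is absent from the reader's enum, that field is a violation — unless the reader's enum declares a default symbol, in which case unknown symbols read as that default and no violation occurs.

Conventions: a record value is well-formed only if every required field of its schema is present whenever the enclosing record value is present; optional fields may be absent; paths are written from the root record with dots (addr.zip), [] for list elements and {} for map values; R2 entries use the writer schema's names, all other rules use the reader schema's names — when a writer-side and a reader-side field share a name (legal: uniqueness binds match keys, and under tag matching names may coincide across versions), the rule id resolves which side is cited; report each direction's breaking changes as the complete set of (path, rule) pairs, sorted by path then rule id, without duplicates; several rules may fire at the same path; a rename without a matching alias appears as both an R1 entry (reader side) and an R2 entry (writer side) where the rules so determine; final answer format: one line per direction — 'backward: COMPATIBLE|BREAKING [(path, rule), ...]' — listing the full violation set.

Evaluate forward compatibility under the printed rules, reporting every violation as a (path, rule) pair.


forward: BREAKING [(height, R3), (kind, R5), (tags, R1)]

arrows below run writer -> reader for Invoice
forward pass over Invoice, reader schema v1, writer schema v2:
  Priority -> Priority, writer optional: kind aligns to kind
  tags: no writer match
  Geo -> Geo, writer optional: audit aligns to audit
  float64 -> float32, writer required: height aligns to height
  float32 -> float32, writer optional: audit.rating aligns to audit.rating
  bytes -> bytes, writer required: audit.avatar aligns to audit.avatar
  rule R3 violated at height
  rule R5 violated at kind
  rule R1 violated at tags
  => 3 violation(s): forward is BREAKING for Invoice


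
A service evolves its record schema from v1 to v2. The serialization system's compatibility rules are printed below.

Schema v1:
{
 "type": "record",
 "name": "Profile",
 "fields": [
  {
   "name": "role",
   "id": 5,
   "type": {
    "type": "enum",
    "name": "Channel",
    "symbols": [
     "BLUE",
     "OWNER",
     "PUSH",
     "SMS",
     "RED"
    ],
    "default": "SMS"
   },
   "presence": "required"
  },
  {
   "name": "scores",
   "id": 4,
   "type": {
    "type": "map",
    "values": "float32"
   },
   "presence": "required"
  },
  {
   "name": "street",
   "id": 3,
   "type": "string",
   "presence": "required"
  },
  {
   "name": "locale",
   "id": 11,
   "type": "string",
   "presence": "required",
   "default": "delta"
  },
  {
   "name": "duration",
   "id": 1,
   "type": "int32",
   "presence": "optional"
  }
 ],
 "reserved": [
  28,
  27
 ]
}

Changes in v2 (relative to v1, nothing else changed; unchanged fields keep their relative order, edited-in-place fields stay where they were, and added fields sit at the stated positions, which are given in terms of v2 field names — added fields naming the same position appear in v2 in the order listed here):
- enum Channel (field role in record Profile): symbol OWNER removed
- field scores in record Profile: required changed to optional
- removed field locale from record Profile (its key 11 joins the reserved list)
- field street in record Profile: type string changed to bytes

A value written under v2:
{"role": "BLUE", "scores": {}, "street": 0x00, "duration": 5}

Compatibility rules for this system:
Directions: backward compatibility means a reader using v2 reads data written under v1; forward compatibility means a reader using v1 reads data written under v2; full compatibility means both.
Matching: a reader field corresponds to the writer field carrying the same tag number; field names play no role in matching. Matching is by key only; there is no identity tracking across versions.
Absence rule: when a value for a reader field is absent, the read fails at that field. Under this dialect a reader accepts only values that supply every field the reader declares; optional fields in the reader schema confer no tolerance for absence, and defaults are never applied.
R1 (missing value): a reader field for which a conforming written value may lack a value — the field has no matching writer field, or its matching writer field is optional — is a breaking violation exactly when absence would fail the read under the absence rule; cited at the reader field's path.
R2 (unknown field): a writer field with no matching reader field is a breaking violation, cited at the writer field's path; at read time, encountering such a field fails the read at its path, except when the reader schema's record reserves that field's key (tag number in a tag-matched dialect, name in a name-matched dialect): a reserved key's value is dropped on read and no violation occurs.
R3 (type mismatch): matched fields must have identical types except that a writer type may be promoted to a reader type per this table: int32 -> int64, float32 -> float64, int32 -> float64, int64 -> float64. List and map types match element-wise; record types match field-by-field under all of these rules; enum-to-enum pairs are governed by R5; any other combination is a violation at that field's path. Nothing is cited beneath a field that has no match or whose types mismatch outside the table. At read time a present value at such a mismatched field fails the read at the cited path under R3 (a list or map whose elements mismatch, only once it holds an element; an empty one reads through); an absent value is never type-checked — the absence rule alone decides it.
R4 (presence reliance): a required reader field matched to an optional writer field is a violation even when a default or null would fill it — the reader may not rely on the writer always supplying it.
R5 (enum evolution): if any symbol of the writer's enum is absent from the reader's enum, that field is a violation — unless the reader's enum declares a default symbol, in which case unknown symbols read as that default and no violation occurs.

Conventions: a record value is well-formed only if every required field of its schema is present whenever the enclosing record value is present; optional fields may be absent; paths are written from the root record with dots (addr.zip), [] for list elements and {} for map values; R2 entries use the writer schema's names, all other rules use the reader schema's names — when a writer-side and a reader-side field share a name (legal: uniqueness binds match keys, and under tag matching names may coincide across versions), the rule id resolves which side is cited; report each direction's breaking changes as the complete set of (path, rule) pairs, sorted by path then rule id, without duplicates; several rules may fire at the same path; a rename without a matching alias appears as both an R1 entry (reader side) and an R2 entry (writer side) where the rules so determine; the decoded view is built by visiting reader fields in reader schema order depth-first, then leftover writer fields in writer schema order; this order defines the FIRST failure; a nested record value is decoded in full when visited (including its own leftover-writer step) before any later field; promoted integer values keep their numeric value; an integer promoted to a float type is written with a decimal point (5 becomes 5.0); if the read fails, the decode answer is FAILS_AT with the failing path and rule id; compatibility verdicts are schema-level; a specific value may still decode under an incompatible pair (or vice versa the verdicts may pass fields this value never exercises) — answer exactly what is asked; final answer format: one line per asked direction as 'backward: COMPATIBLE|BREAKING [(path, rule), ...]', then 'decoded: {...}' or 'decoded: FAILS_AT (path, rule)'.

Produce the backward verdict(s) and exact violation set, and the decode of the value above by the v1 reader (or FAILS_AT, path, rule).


the writer's type comes first in each Profile pair
backward analysis of Profile with v2 as reader and v1 as writer:
  role: Channel -> Channel, writer required; from role
  scores: map<string, float32> -> map<string, float32>, writer required; from scores
  street: string -> bytes, writer required; from street
  duration: int32 -> int32, writer optional; from duration
  writer locale: unknown to reader
  rule R1 violated at duration
  rule R3 violated at street
  backward on Profile therefore BREAKING (2)
decoding the Profile value with the v1 reader:
  role := "BLUE"
  scores := {}
  read fails at street under R3
  => FAILS_AT (street, R3)
checking off the Profile differences that do not matter here:
  enum Channel (field role in record Profile): symbol OWNER removed -> inert for the asked Profile verdict: nothing fires
  field scores in record Profile: required changed to optional -> its effect on Profile is confined to the forward direction, not asked
  removed field locale from record Profile (its key 11 joins the reserved list) -> its effect on Profile is confined to the forward direction, not asked

backward: BREAKING [(duration, R1), (street, R3)]; decoded: FAILS_AT (street, R3)
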